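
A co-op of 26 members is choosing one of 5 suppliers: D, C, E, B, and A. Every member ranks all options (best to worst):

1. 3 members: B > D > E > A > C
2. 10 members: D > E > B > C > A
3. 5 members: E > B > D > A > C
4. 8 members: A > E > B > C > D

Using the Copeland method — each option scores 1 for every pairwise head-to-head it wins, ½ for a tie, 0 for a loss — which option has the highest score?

D: beats C and A; ties E; loses to B → score 2.5.
C: loses to D, E, B, and A → score 0.
E: beats C, B, and A; ties D → score 3.5.
B: beats D, C, and A; loses to E → score 3.
A: beats C; loses to D, E, and B → score 1.
E has the best pairwise record.

E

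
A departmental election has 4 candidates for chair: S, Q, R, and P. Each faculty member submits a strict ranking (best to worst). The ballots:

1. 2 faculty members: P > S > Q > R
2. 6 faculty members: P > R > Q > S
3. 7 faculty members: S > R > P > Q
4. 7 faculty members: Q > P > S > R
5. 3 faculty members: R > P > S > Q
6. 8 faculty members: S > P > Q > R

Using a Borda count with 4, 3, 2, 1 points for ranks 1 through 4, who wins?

S: 2·3 + 6·1 + 7·4 + 7·2 + 3·2 + 8·4 = 92
Q: 2·2 + 6·2 + 7·1 + 7·4 + 3·1 + 8·2 = 70
R: 2·1 + 6·3 + 7·3 + 7·1 + 3·4 + 8·1 = 68
P: 2·4 + 6·4 + 7·2 + 7·3 + 3·3 + 8·3 = 100
P has the highest Borda score (100).

P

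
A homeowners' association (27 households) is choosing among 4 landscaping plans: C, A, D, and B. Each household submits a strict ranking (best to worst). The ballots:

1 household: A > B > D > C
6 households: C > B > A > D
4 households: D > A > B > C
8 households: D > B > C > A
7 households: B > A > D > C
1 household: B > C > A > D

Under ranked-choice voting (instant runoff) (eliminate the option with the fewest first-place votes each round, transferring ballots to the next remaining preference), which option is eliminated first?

A

Round 1: C 6, A 1, D 12, B 8. Eliminate A.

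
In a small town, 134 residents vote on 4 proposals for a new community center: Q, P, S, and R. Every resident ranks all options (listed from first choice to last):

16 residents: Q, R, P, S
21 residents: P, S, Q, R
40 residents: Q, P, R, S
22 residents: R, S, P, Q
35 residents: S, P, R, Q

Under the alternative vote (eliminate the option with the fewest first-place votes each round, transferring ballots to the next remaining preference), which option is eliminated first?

Round 1: Q 56, P 21, S 35, R 22. Eliminate P.

P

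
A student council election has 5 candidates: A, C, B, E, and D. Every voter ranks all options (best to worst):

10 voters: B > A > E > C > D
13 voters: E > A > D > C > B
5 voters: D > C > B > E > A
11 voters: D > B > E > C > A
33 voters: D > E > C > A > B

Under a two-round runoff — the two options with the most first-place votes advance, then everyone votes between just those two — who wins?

Round 1 first-place votes: A 0, C 0, B 10, E 13, D 49.
D and E advance.
Runoff: D is preferred to E by 49 voters; E by 23.
D wins the runoff.

D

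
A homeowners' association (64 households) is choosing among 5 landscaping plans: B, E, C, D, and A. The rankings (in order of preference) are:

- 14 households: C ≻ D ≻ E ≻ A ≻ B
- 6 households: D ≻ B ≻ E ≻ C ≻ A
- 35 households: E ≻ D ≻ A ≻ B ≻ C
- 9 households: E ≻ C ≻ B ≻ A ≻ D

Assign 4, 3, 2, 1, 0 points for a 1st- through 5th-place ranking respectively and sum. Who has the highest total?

E

B: 14·0 + 6·3 + 35·1 + 9·2 = 71
E: 14·2 + 6·2 + 35·4 + 9·4 = 216
C: 14·4 + 6·1 + 35·0 + 9·3 = 89
D: 14·3 + 6·4 + 35·3 + 9·0 = 171
A: 14·1 + 6·0 + 35·2 + 9·1 = 93
E has the highest Borda score (216).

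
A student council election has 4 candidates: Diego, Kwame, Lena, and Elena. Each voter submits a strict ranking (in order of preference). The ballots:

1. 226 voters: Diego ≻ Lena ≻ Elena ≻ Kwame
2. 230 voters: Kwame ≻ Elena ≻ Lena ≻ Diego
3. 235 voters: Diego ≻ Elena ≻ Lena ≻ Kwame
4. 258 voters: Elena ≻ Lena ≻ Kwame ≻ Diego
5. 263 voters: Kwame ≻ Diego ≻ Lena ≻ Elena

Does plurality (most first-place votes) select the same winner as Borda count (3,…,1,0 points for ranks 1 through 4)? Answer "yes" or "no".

no

Plurality — first-place votes: Diego 461, Kwame 493, Lena 0, Elena 258. Winner: Kwame.
Borda — scores: Diego 1909, Kwame 1737, Lena 1696, Elena 1930. Winner: Elena.
The two methods disagree.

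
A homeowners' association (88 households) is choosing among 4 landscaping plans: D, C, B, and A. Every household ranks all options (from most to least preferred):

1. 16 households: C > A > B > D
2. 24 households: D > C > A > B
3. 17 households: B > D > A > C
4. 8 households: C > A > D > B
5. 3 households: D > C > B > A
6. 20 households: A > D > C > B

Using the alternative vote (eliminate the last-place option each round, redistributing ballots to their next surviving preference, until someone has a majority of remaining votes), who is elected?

D

Round 1: D 27, C 24, B 17, A 20. Eliminate B.
Round 2: D 44, C 24, A 20. Eliminate A.
Round 3: D 64, C 24. D has a majority.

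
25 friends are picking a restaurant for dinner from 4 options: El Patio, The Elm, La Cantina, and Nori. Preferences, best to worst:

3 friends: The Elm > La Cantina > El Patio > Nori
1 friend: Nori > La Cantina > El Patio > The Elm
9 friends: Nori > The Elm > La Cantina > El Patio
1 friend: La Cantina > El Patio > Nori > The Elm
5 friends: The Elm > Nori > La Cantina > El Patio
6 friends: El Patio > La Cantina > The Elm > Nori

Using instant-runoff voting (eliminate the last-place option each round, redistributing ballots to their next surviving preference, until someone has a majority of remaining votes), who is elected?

Round 1: El Patio 6, The Elm 8, La Cantina 1, Nori 10. Eliminate La Cantina.
Round 2: El Patio 7, The Elm 8, Nori 10. Eliminate El Patio.
Round 3: The Elm 14, Nori 11. The Elm has a majority.

The Elm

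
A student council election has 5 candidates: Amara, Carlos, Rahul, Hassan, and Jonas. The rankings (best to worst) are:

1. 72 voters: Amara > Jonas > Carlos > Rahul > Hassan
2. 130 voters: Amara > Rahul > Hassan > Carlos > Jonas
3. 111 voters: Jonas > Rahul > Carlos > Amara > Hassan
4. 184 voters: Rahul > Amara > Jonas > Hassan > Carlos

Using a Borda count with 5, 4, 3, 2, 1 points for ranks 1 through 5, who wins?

Rahul

Amara: 72·5 + 130·5 + 111·2 + 184·4 = 1968
Carlos: 72·3 + 130·2 + 111·3 + 184·1 = 993
Rahul: 72·2 + 130·4 + 111·4 + 184·5 = 2028
Hassan: 72·1 + 130·3 + 111·1 + 184·2 = 941
Jonas: 72·4 + 130·1 + 111·5 + 184·3 = 1525
Rahul has the highest Borda score (2028).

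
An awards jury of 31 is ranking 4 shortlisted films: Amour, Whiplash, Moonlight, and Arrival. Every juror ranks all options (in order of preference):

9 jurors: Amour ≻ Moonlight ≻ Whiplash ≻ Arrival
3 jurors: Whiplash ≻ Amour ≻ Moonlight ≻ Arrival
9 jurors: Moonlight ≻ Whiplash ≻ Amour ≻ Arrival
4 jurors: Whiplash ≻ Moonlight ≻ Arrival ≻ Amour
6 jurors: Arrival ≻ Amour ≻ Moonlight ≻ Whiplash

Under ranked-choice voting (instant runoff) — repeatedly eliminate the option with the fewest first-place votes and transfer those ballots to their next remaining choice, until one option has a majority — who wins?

Round 1: Amour 9, Whiplash 7, Moonlight 9, Arrival 6. Eliminate Arrival.
Round 2: Amour 15, Whiplash 7, Moonlight 9. Eliminate Whiplash.
Round 3: Amour 18, Moonlight 13. Amour has a majority.

Amour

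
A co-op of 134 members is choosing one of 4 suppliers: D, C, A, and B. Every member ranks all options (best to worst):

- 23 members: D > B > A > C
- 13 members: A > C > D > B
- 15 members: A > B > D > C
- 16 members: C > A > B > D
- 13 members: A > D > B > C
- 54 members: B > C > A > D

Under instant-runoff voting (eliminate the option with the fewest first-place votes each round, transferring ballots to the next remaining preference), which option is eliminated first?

C

Round 1: D 23, C 16, A 41, B 54. Eliminate C.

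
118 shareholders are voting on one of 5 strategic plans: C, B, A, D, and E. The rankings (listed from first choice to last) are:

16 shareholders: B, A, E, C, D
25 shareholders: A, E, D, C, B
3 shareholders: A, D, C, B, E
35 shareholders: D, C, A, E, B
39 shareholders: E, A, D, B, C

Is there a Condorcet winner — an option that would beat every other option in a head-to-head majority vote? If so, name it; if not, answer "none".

A

A vs C: 83–35 for A.
A vs B: 102–16 for A.
A vs D: 83–35 for A.
A vs E: 79–39 for A.
A beats every other option head-to-head.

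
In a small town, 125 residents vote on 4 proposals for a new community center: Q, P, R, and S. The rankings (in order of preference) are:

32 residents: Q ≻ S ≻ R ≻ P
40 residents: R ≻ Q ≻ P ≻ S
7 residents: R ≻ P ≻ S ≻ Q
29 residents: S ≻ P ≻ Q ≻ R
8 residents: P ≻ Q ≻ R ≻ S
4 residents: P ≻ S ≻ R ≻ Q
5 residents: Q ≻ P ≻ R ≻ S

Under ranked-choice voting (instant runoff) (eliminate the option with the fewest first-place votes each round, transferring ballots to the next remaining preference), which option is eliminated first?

Round 1: Q 37, P 12, R 47, S 29. Eliminate P.

P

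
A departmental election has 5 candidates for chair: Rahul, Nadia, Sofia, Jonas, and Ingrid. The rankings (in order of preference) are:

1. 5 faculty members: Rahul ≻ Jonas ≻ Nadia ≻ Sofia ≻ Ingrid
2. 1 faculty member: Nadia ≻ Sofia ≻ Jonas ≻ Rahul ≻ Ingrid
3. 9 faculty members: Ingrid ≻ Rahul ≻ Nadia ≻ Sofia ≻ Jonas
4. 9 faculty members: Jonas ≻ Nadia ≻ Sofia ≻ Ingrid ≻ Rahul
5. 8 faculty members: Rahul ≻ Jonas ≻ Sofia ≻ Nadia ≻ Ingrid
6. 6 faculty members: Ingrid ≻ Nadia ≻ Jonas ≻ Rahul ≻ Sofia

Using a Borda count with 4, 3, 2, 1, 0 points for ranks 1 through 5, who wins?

Rahul: 5·4 + 1·1 + 9·3 + 9·0 + 8·4 + 6·1 = 86
Nadia: 5·2 + 1·4 + 9·2 + 9·3 + 8·1 + 6·3 = 85
Sofia: 5·1 + 1·3 + 9·1 + 9·2 + 8·2 + 6·0 = 51
Jonas: 5·3 + 1·2 + 9·0 + 9·4 + 8·3 + 6·2 = 89
Ingrid: 5·0 + 1·0 + 9·4 + 9·1 + 8·0 + 6·4 = 69
Jonas has the highest Borda score (89).

Jonas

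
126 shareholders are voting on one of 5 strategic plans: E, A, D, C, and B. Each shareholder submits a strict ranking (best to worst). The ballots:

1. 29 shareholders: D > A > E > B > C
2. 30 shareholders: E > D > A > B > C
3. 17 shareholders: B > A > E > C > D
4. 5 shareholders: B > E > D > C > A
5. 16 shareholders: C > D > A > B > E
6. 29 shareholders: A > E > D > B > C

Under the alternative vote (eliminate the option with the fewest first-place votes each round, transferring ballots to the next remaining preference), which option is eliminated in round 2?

Round 1: E 30, A 29, D 29, C 16, B 22. Eliminate C.
Round 2: E 30, A 29, D 45, B 22. Eliminate B.

B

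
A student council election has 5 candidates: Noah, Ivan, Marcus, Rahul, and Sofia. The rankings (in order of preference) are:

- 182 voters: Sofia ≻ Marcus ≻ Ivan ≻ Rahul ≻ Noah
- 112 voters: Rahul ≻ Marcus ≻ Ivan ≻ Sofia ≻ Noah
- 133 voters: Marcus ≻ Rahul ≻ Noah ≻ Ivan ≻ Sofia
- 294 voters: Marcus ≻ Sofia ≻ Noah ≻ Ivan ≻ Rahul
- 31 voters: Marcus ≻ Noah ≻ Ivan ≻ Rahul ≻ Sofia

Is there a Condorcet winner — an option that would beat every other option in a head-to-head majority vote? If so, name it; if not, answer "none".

Marcus vs Noah: 752–0 for Marcus.
Marcus vs Ivan: 752–0 for Marcus.
Marcus vs Rahul: 640–112 for Marcus.
Marcus vs Sofia: 570–182 for Marcus.
Marcus beats every other option head-to-head.

Marcus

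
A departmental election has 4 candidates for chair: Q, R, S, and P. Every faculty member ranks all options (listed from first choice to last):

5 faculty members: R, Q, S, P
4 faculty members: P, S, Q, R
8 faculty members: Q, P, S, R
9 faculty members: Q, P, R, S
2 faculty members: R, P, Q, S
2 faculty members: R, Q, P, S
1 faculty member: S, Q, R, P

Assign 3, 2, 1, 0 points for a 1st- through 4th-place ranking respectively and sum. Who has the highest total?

Q: 5·2 + 4·1 + 8·3 + 9·3 + 2·1 + 2·2 + 1·2 = 73
R: 5·3 + 4·0 + 8·0 + 9·1 + 2·3 + 2·3 + 1·1 = 37
S: 5·1 + 4·2 + 8·1 + 9·0 + 2·0 + 2·0 + 1·3 = 24
P: 5·0 + 4·3 + 8·2 + 9·2 + 2·2 + 2·1 + 1·0 = 52
Q has the highest Borda score (73).

Q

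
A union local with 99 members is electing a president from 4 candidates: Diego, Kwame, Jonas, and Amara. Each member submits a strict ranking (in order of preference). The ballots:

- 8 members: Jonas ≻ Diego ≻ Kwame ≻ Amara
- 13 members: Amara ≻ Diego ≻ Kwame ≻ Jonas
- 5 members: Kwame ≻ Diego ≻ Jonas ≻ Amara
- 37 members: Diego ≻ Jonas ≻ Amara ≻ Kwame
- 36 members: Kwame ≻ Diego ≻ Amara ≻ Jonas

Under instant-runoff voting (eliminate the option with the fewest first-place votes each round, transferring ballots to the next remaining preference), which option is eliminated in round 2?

Round 1: Diego 37, Kwame 41, Jonas 8, Amara 13. Eliminate Jonas.
Round 2: Diego 45, Kwame 41, Amara 13. Eliminate Amara.

Amara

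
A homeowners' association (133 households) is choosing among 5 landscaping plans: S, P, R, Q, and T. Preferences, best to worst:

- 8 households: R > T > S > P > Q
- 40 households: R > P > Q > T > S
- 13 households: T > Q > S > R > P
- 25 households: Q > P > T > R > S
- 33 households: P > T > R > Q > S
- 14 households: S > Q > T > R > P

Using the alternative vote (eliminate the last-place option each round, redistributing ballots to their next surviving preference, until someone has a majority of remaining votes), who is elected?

R

Round 1: S 14, P 33, R 48, Q 25, T 13. Eliminate T.
Round 2: S 14, P 33, R 48, Q 38. Eliminate S.
Round 3: P 33, R 48, Q 52. Eliminate P.
Round 4: R 81, Q 52. R has a majority.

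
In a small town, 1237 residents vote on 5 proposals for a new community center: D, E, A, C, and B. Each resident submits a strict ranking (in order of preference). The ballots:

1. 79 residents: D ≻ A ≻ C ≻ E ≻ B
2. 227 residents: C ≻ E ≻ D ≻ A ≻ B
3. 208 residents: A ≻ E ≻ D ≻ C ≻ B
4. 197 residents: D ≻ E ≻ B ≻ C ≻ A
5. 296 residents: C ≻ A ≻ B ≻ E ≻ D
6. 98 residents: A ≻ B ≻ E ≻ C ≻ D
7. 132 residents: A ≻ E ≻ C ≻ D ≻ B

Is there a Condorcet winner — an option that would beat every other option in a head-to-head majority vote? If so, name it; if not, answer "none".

Checking pairwise contests:
E beats D 961–276.
A beats E 813–424.
C beats A 720–517.
E beats C 635–602.
D beats B 843–394.
Every option loses at least one head-to-head, so there is no Condorcet winner.

none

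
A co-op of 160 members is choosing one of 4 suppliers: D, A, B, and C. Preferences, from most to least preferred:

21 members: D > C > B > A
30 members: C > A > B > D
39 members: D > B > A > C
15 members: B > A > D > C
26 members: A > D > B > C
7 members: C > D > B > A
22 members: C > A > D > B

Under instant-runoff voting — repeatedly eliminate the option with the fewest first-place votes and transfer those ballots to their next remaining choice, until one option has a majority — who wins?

D

Round 1: D 60, A 26, B 15, C 59. Eliminate B.
Round 2: D 60, A 41, C 59. Eliminate A.
Round 3: D 101, C 59. D has a majority.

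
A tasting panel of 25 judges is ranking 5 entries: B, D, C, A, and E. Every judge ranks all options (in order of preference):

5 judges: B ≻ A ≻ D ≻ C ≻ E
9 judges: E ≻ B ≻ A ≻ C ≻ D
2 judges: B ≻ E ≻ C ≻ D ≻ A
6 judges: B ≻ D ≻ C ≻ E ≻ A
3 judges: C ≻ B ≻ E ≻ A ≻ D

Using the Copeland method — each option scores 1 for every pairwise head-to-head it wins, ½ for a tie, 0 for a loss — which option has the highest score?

B

B: beats D, C, A, and E → score 4.
D: loses to B, C, A, and E → score 0.
C: beats D and E; loses to B and A → score 2.
A: beats D and C; loses to B and E → score 2.
E: beats D and A; loses to B and C → score 2.
B has the best pairwise record.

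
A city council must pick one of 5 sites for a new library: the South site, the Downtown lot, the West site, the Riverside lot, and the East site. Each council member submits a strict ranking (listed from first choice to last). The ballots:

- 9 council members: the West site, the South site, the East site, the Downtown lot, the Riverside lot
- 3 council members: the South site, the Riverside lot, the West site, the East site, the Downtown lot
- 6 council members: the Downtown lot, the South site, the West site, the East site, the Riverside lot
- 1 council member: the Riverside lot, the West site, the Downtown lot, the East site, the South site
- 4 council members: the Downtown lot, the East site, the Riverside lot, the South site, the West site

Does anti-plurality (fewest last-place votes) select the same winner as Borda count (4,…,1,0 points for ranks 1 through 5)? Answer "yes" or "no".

Anti-plurality — last-place votes: the South site 1, the Downtown lot 3, the West site 4, the Riverside lot 15, the East site 0. Winner: the East site.
Borda — scores: the South site 61, the Downtown lot 51, the West site 57, the Riverside lot 21, the East site 40. Winner: the South site.
The two methods disagree.

no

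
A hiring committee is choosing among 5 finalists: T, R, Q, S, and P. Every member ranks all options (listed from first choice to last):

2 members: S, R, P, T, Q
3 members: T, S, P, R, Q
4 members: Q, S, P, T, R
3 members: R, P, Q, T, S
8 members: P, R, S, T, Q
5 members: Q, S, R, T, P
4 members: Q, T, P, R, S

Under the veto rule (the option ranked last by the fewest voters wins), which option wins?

Last-place votes: T 0, R 4, Q 13, S 7, P 5.
T is ranked last by the fewest voters, so T wins.

T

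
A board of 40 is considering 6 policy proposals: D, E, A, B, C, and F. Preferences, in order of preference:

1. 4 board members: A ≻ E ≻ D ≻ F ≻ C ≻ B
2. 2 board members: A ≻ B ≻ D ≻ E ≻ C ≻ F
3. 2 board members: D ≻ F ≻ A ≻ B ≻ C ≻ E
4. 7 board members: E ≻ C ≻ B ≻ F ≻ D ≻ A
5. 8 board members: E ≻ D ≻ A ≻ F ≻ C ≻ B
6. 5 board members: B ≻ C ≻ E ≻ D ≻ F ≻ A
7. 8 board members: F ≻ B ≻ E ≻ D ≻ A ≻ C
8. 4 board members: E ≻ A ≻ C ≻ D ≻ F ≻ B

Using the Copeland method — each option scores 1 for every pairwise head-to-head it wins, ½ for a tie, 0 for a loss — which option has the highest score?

E

D: beats A, C, and F; loses to E and B → score 3.
E: beats D, A, B, C, and F → score 5.
A: beats C; ties B; loses to D, E, and F → score 1.5.
B: beats D; ties A; loses to E, C, and F → score 1.5.
C: beats B; loses to D, E, A, and F → score 1.
F: beats A, B, and C; loses to D and E → score 3.
E has the best pairwise record.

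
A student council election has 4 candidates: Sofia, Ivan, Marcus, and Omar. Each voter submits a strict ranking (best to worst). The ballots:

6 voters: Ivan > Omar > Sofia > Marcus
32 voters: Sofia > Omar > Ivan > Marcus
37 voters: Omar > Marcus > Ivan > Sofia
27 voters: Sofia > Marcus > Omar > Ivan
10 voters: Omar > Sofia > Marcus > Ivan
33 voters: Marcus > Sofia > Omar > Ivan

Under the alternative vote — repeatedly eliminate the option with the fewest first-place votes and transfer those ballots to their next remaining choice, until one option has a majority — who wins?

Round 1: Sofia 59, Ivan 6, Marcus 33, Omar 47. Eliminate Ivan.
Round 2: Sofia 59, Marcus 33, Omar 53. Eliminate Marcus.
Round 3: Sofia 92, Omar 53. Sofia has a majority.

Sofia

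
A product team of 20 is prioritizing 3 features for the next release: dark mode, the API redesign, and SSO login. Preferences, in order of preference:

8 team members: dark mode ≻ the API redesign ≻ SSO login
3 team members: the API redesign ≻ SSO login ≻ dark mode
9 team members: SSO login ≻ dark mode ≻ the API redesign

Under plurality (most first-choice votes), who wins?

SSO login

First-place votes: dark mode 8, the API redesign 3, SSO login 9.
SSO login has the most first-place votes.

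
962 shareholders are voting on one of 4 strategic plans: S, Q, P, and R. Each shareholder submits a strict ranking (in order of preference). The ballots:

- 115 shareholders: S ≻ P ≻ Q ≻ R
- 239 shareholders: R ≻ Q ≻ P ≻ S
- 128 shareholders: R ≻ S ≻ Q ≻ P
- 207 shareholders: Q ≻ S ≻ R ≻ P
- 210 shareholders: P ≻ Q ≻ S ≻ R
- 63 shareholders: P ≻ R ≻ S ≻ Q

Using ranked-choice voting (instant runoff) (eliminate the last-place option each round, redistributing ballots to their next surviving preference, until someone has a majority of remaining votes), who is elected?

Round 1: S 115, Q 207, P 273, R 367. Eliminate S.
Round 2: Q 207, P 388, R 367. Eliminate Q.
Round 3: P 388, R 574. R has a majority.

R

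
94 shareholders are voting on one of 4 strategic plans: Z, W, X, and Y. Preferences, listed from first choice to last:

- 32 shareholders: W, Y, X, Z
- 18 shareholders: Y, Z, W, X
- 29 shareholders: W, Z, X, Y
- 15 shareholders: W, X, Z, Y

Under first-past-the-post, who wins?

W

First-place votes: Z 0, W 76, X 0, Y 18.
W has the most first-place votes.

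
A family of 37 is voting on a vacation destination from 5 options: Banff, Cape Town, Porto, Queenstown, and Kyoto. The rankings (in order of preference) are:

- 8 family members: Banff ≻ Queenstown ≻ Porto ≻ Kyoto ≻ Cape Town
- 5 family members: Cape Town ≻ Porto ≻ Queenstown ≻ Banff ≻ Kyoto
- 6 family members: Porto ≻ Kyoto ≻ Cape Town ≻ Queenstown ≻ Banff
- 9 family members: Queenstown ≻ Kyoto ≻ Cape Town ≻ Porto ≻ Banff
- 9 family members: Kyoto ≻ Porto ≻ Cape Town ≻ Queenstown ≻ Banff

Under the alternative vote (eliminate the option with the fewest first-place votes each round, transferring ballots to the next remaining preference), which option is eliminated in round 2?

Banff

Round 1: Banff 8, Cape Town 5, Porto 6, Queenstown 9, Kyoto 9. Eliminate Cape Town.
Round 2: Banff 8, Porto 11, Queenstown 9, Kyoto 9. Eliminate Banff.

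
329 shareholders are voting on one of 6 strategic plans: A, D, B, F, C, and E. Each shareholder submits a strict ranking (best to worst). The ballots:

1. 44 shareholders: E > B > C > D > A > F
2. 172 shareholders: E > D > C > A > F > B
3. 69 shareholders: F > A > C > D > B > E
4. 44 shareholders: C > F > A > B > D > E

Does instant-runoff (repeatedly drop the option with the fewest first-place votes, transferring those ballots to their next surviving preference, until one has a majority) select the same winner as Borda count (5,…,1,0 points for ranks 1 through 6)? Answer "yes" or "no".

yes

Instant-runoff — R1 A 0, D 0, B 0, F 69, C 44, E 216 (E winner). Winner: E.
Borda — scores: A 796, D 958, B 333, F 693, C 1075, E 1080. Winner: E.
The two methods agree.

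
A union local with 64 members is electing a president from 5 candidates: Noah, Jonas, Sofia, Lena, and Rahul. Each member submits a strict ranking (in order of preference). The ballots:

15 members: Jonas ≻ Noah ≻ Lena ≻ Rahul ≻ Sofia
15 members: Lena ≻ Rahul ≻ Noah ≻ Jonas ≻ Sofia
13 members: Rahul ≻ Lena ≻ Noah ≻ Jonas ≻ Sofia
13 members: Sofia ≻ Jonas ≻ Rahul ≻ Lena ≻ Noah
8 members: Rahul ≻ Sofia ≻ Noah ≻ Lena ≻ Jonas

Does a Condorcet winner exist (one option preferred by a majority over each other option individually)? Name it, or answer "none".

Rahul vs Noah: 49–15 for Rahul.
Rahul vs Jonas: 36–28 for Rahul.
Rahul vs Sofia: 51–13 for Rahul.
Rahul vs Lena: 34–30 for Rahul.
Rahul beats every other option head-to-head.

Rahul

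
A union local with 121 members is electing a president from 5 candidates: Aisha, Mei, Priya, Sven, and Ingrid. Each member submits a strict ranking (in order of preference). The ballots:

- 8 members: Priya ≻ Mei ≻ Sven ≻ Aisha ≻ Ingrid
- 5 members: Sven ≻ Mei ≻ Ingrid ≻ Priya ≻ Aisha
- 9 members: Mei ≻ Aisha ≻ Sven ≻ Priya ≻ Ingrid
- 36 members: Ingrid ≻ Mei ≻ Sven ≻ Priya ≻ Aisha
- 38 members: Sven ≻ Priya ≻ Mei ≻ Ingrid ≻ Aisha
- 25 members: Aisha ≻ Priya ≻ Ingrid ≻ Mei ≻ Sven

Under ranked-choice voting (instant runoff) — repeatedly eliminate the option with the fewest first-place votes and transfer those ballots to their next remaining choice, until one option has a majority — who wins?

Ingrid

Round 1: Aisha 25, Mei 9, Priya 8, Sven 43, Ingrid 36. Eliminate Priya.
Round 2: Aisha 25, Mei 17, Sven 43, Ingrid 36. Eliminate Mei.
Round 3: Aisha 34, Sven 51, Ingrid 36. Eliminate Aisha.
Round 4: Sven 60, Ingrid 61. Ingrid has a majority.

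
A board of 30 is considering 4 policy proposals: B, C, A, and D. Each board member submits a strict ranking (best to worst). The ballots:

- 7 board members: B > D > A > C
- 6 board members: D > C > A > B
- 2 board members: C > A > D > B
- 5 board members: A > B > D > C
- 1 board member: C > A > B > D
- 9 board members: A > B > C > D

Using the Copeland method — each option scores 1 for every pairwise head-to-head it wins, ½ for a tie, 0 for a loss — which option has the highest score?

B: beats C and D; loses to A → score 2.
C: loses to B, A, and D → score 0.
A: beats B, C, and D → score 3.
D: beats C; loses to B and A → score 1.
A has the best pairwise record.

A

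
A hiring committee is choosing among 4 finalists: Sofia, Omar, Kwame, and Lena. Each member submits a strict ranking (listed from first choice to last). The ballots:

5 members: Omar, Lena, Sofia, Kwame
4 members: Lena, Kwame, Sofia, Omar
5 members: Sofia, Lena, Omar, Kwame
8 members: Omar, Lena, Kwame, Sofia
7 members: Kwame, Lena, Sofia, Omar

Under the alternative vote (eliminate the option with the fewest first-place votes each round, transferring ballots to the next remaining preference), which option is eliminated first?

Round 1: Sofia 5, Omar 13, Kwame 7, Lena 4. Eliminate Lena.

Lena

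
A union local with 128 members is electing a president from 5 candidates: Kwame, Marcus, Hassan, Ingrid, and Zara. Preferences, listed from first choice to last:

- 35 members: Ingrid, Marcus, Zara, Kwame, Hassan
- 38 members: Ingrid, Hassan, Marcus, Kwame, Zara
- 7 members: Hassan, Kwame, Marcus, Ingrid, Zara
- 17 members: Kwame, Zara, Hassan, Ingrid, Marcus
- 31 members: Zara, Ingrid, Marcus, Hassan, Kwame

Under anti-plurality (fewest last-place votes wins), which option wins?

Last-place votes: Kwame 31, Marcus 17, Hassan 35, Ingrid 0, Zara 45.
Ingrid is ranked last by the fewest voters, so Ingrid wins.

Ingrid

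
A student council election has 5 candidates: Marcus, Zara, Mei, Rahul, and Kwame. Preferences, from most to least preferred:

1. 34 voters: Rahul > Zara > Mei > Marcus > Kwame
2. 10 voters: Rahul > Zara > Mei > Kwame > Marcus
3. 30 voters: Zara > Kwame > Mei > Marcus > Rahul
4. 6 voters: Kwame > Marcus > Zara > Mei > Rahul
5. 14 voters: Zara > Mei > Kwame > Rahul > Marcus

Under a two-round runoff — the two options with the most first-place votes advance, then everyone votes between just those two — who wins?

Round 1 first-place votes: Marcus 0, Zara 44, Mei 0, Rahul 44, Kwame 6.
Rahul and Zara advance.
Runoff: Rahul is preferred to Zara by 44 voters; Zara by 50.
Zara wins the runoff.

Zara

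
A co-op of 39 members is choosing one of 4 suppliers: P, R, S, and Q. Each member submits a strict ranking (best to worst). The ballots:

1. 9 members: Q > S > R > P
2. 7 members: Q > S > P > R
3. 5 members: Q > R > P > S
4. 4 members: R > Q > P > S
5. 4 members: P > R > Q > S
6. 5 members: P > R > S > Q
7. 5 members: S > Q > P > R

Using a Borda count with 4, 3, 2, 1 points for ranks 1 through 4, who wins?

Q

P: 9·1 + 7·2 + 5·2 + 4·2 + 4·4 + 5·4 + 5·2 = 87
R: 9·2 + 7·1 + 5·3 + 4·4 + 4·3 + 5·3 + 5·1 = 88
S: 9·3 + 7·3 + 5·1 + 4·1 + 4·1 + 5·2 + 5·4 = 91
Q: 9·4 + 7·4 + 5·4 + 4·3 + 4·2 + 5·1 + 5·3 = 124
Q has the highest Borda score (124).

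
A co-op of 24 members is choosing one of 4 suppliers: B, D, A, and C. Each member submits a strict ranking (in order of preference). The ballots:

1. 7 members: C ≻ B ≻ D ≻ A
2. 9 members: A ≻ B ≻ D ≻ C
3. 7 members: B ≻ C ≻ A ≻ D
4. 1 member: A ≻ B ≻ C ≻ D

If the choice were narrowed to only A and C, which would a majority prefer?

C

Voters preferring A to C: 10; preferring C to A: 14.
C wins the head-to-head.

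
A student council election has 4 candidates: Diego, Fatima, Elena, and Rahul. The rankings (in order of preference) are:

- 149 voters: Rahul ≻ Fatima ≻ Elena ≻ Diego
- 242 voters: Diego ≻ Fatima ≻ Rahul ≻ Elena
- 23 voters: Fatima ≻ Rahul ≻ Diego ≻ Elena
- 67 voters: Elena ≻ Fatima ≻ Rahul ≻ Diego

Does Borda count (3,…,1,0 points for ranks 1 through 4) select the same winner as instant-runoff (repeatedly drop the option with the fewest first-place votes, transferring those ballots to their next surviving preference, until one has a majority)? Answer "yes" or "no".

no

Borda — scores: Diego 749, Fatima 985, Elena 350, Rahul 802. Winner: Fatima.
Instant-runoff — R1 Diego 242, Fatima 23, Elena 67, Rahul 149 (Diego winner). Winner: Diego.
The two methods disagree.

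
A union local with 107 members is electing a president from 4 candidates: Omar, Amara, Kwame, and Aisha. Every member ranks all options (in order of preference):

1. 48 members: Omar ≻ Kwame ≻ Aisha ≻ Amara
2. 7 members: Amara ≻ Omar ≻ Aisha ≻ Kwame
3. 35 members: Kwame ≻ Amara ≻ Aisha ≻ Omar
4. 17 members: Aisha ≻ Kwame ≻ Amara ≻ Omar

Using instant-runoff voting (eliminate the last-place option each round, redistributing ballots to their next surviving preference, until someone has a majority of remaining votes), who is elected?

Round 1: Omar 48, Amara 7, Kwame 35, Aisha 17. Eliminate Amara.
Round 2: Omar 55, Kwame 35, Aisha 17. Omar has a majority.

Omar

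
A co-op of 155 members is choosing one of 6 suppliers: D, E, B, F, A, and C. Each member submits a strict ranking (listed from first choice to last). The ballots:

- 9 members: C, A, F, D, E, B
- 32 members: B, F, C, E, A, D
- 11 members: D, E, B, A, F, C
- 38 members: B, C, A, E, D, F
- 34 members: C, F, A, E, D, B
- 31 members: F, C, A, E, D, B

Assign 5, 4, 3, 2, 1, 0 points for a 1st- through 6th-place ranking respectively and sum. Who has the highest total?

D: 9·2 + 32·0 + 11·5 + 38·1 + 34·1 + 31·1 = 176
E: 9·1 + 32·2 + 11·4 + 38·2 + 34·2 + 31·2 = 323
B: 9·0 + 32·5 + 11·3 + 38·5 + 34·0 + 31·0 = 383
F: 9·3 + 32·4 + 11·1 + 38·0 + 34·4 + 31·5 = 457
A: 9·4 + 32·1 + 11·2 + 38·3 + 34·3 + 31·3 = 399
C: 9·5 + 32·3 + 11·0 + 38·4 + 34·5 + 31·4 = 587
C has the highest Borda score (587).

C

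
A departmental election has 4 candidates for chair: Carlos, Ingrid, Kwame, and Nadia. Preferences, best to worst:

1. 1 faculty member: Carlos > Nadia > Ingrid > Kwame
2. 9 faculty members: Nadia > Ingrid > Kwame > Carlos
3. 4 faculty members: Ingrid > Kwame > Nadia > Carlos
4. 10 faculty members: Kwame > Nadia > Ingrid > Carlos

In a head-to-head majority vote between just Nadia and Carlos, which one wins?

Nadia

Voters preferring Nadia to Carlos: 23; preferring Carlos to Nadia: 1.
Nadia wins the head-to-head.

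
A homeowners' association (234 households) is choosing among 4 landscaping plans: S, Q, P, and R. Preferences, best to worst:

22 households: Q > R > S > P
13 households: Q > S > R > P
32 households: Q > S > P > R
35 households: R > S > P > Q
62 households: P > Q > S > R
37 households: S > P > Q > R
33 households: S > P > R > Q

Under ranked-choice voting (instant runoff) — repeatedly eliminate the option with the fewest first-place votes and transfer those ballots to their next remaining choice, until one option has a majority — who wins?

Q

Round 1: S 70, Q 67, P 62, R 35. Eliminate R.
Round 2: S 105, Q 67, P 62. Eliminate P.
Round 3: S 105, Q 129. Q has a majority.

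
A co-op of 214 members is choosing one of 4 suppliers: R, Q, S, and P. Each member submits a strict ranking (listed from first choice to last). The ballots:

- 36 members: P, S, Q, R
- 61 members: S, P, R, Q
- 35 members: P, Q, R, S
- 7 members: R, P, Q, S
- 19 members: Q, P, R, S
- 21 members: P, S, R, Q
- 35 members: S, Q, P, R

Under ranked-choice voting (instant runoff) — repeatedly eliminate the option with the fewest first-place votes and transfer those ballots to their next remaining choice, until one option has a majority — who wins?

Round 1: R 7, Q 19, S 96, P 92. Eliminate R.
Round 2: Q 19, S 96, P 99. Eliminate Q.
Round 3: S 96, P 118. P has a majority.

P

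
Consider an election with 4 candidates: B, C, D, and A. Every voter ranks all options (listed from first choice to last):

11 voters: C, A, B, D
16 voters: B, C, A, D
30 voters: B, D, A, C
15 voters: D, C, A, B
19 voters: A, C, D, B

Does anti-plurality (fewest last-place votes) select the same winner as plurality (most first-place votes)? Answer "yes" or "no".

no

Anti-plurality — last-place votes: B 34, C 30, D 27, A 0. Winner: A.
Plurality — first-place votes: B 46, C 11, D 15, A 19. Winner: B.
The two methods disagree.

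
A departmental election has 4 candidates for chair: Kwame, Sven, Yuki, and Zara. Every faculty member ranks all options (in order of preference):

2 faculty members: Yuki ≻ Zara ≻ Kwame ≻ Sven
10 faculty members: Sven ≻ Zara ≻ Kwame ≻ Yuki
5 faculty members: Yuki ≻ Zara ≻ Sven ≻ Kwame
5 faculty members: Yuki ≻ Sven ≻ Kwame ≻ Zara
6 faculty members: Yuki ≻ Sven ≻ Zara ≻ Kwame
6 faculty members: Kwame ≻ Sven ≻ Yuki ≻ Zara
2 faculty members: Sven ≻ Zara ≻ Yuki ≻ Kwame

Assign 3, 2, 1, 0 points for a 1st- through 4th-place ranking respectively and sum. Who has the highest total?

Kwame: 2·1 + 10·1 + 5·0 + 5·1 + 6·0 + 6·3 + 2·0 = 35
Sven: 2·0 + 10·3 + 5·1 + 5·2 + 6·2 + 6·2 + 2·3 = 75
Yuki: 2·3 + 10·0 + 5·3 + 5·3 + 6·3 + 6·1 + 2·1 = 62
Zara: 2·2 + 10·2 + 5·2 + 5·0 + 6·1 + 6·0 + 2·2 = 44
Sven has the highest Borda score (75).

Sven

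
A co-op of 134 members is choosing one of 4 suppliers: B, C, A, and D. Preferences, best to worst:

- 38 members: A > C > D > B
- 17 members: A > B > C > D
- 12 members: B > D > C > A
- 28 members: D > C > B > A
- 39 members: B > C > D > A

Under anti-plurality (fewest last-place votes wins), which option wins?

Last-place votes: B 38, C 0, A 79, D 17.
C is ranked last by the fewest voters, so C wins.

C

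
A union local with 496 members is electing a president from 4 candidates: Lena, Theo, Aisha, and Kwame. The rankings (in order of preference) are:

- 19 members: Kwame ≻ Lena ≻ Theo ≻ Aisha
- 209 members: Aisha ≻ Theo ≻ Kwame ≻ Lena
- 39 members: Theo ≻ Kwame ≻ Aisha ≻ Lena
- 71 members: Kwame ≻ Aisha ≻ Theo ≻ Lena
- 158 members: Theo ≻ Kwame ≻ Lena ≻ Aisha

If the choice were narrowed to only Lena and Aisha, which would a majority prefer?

Aisha

Voters preferring Lena to Aisha: 177; preferring Aisha to Lena: 319.
Aisha wins the head-to-head.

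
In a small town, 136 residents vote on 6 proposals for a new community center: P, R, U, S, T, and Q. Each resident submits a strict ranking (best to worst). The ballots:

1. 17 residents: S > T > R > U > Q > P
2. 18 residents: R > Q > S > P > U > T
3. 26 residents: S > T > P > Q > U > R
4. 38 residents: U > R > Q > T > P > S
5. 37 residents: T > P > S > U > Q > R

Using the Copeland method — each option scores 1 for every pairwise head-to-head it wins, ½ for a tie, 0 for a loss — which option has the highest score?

T

P: beats U and S; loses to R, T, and Q → score 2.
R: beats P and Q; loses to U, S, and T → score 2.
U: beats R and Q; loses to P, S, and T → score 2.
S: beats R, U, and Q; loses to P and T → score 3.
T: beats P, R, U, S, and Q → score 5.
Q: beats P; loses to R, U, S, and T → score 1.
T has the best pairwise record.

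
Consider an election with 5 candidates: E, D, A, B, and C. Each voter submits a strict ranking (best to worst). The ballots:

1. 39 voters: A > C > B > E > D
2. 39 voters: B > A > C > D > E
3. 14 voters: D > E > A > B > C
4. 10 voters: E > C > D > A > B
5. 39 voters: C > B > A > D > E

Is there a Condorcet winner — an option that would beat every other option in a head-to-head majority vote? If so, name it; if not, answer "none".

Checking pairwise contests:
D beats E 92–49.
A beats D 117–24.
B beats A 78–63.
C beats B 88–53.
A beats C 92–49.
Every option loses at least one head-to-head, so there is no Condorcet winner.

none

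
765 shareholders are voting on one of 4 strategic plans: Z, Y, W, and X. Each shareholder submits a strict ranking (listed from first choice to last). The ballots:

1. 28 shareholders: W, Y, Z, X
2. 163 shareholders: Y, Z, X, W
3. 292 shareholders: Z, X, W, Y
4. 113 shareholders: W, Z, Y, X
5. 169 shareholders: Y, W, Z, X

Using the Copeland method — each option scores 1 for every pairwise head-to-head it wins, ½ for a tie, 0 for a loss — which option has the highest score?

Z: beats Y, W, and X → score 3.
Y: beats X; loses to Z and W → score 1.
W: beats Y; loses to Z and X → score 1.
X: beats W; loses to Z and Y → score 1.
Z has the best pairwise record.

Z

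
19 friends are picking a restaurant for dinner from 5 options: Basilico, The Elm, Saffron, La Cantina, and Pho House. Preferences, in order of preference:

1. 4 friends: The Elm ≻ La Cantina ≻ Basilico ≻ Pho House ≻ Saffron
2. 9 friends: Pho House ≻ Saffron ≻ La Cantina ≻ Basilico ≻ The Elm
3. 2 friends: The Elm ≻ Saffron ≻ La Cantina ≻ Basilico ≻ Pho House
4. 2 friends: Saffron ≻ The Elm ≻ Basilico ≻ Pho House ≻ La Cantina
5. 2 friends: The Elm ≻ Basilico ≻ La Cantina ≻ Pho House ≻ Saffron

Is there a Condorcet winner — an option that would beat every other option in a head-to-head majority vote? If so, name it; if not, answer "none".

Checking pairwise contests:
The Elm beats Basilico 10–9.
Saffron beats The Elm 11–8.
Pho House beats Saffron 15–4.
The Elm beats La Cantina 10–9.
Basilico beats Pho House 10–9.
Every option loses at least one head-to-head, so there is no Condorcet winner.

none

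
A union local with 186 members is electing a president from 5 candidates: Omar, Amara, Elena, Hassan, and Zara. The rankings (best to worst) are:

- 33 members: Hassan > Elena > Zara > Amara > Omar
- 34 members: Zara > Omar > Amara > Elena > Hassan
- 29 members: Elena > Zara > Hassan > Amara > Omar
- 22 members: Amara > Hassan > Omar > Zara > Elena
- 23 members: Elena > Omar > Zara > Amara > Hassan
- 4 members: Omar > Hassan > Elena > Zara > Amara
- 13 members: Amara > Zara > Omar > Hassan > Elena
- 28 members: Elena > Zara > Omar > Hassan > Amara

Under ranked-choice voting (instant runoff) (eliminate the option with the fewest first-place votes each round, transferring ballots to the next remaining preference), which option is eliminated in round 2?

Zara

Round 1: Omar 4, Amara 35, Elena 80, Hassan 33, Zara 34. Eliminate Omar.
Round 2: Amara 35, Elena 80, Hassan 37, Zara 34. Eliminate Zara.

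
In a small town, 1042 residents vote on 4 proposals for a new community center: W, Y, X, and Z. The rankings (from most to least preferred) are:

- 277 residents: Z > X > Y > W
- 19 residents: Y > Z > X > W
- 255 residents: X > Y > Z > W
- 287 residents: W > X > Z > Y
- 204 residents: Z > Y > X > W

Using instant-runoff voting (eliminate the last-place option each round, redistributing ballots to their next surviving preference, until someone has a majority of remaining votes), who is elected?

Round 1: W 287, Y 19, X 255, Z 481. Eliminate Y.
Round 2: W 287, X 255, Z 500. Eliminate X.
Round 3: W 287, Z 755. Z has a majority.

Z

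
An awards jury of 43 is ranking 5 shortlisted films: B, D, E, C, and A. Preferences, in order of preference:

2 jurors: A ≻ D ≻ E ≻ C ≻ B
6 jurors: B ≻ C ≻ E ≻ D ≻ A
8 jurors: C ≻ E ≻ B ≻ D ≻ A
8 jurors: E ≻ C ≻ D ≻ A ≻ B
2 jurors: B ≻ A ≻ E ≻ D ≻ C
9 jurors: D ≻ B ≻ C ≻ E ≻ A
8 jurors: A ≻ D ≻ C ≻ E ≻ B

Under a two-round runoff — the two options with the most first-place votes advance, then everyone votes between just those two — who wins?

D

Round 1 first-place votes: B 8, D 9, E 8, C 8, A 10.
A and D advance.
Runoff: A is preferred to D by 12 voters; D by 31.
D wins the runoff.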